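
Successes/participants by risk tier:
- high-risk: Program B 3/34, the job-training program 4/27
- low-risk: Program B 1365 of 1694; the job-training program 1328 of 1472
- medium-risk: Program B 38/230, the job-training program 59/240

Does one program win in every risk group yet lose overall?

No

High-risk: Program B 3/34 = 8.8%, the job-training program 4/27 = 14.8% → the job-training program
Low-risk: Program B 1365/1694 = 80.6%, the job-training program 1328/1472 = 90.2% → the job-training program
Medium-risk: Program B 38/230 = 16.5%, the job-training program 59/240 = 24.6% → the job-training program
Overall: Program B 1406/1958 = 71.8%, the job-training program 1391/1739 = 80.0% → the job-training program
The job-training program wins overall and in every risk group — no reversal.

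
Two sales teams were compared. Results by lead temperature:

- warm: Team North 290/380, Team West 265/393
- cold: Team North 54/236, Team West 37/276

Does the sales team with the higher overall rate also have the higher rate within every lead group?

Yes

Warm: Team North 290/380 = 76.3%, Team West 265/393 = 67.4% → Team North
Cold: Team North 54/236 = 22.9%, Team West 37/276 = 13.4% → Team North
Overall: Team North 344/616 = 55.8%, Team West 302/669 = 45.1% → Team North
Team North wins overall and in every lead group — no reversal.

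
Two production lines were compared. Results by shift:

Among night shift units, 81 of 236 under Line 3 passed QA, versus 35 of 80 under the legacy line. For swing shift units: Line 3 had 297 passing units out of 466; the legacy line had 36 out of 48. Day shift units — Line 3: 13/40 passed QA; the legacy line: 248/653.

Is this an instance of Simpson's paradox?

Night shift: Line 3 81/236 = 34.3%, the legacy line 35/80 = 43.8% → the legacy line
Swing shift: Line 3 297/466 = 63.7%, the legacy line 36/48 = 75.0% → the legacy line
Day shift: Line 3 13/40 = 32.5%, the legacy line 248/653 = 38.0% → the legacy line
Overall: Line 3 391/742 = 52.7%, the legacy line 319/781 = 40.8% → Line 3
The legacy line wins each shift group but Line 3 wins overall — the comparison reverses. The legacy line's units skew toward day shift, which has a lower base rate.

Yes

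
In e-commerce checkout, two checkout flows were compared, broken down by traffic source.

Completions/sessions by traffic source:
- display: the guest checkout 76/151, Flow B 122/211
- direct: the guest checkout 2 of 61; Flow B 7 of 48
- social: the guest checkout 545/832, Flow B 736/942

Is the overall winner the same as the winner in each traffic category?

Yes

Display: the guest checkout 76/151 = 50.3%, Flow B 122/211 = 57.8% → Flow B
Direct: the guest checkout 2/61 = 3.3%, Flow B 7/48 = 14.6% → Flow B
Social: the guest checkout 545/832 = 65.5%, Flow B 736/942 = 78.1% → Flow B
Overall: the guest checkout 623/1044 = 59.7%, Flow B 865/1201 = 72.0% → Flow B
Flow B wins overall and in every traffic group — no reversal.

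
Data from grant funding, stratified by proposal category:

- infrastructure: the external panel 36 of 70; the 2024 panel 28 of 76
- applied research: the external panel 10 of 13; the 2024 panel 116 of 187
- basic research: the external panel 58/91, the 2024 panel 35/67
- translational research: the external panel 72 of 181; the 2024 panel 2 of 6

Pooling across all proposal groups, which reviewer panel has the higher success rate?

the 2024 panel

Infrastructure: the external panel 36/70 = 51.4%, the 2024 panel 28/76 = 36.8% → the external panel
Applied research: the external panel 10/13 = 76.9%, the 2024 panel 116/187 = 62.0% → the external panel
Basic research: the external panel 58/91 = 63.7%, the 2024 panel 35/67 = 52.2% → the external panel
Translational research: the external panel 72/181 = 39.8%, the 2024 panel 2/6 = 33.3% → the external panel
Overall: the external panel 176/355 = 49.6%, the 2024 panel 181/336 = 53.9% → the 2024 panel
(The external panel wins every proposal group but the 2024 panel wins overall — the external panel's proposals skew toward the low-rate translational research group.)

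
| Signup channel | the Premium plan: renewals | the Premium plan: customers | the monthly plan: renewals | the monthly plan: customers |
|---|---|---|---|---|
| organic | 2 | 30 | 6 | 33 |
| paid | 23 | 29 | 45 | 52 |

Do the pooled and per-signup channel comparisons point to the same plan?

Yes

Organic: the Premium plan 2/30 = 6.7%, the monthly plan 6/33 = 18.2% → the monthly plan
Paid: the Premium plan 23/29 = 79.3%, the monthly plan 45/52 = 86.5% → the monthly plan
Overall: the Premium plan 25/59 = 42.4%, the monthly plan 51/85 = 60.0% → the monthly plan
The monthly plan wins overall and in every signup group — no reversal.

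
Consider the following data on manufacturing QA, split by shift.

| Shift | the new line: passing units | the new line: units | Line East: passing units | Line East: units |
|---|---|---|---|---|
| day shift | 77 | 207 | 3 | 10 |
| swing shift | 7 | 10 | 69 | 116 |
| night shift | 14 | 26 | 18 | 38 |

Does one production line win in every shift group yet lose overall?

Day shift: the new line 77/207 = 37.2%, Line East 3/10 = 30.0% → the new line
Swing shift: the new line 7/10 = 70.0%, Line East 69/116 = 59.5% → the new line
Night shift: the new line 14/26 = 53.8%, Line East 18/38 = 47.4% → the new line
Overall: the new line 98/243 = 40.3%, Line East 90/164 = 54.9% → Line East
The new line wins each shift group but Line East wins overall — the comparison reverses. The new line's units skew toward day shift, which has a lower base rate.

Yes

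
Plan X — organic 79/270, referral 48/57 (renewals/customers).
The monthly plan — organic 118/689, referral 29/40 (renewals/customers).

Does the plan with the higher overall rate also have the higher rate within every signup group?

Yes

Organic: Plan X 79/270 = 29.3%, the monthly plan 118/689 = 17.1% → Plan X
Referral: Plan X 48/57 = 84.2%, the monthly plan 29/40 = 72.5% → Plan X
Overall: Plan X 127/327 = 38.8%, the monthly plan 147/729 = 20.2% → Plan X
Plan X wins overall and in every signup group — no reversal.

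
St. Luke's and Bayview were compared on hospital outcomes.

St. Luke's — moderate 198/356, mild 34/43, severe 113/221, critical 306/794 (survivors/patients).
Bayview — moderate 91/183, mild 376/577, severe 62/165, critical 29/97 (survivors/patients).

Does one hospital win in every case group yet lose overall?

Yes

Moderate: St. Luke's 198/356 = 55.6%, Bayview 91/183 = 49.7% → St. Luke's
Mild: St. Luke's 34/43 = 79.1%, Bayview 376/577 = 65.2% → St. Luke's
Severe: St. Luke's 113/221 = 51.1%, Bayview 62/165 = 37.6% → St. Luke's
Critical: St. Luke's 306/794 = 38.5%, Bayview 29/97 = 29.9% → St. Luke's
Overall: St. Luke's 651/1414 = 46.0%, Bayview 558/1022 = 54.6% → Bayview
St. Luke's wins each case group but Bayview wins overall — the comparison reverses. St. Luke's's patients skew toward critical, which has a lower base rate.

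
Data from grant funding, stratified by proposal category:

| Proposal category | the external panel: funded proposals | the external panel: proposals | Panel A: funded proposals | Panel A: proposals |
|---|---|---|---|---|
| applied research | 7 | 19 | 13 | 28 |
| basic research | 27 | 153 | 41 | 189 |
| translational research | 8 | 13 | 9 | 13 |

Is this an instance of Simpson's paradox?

Applied research: the external panel 7/19 = 36.8%, Panel A 13/28 = 46.4% → Panel A
Basic research: the external panel 27/153 = 17.6%, Panel A 41/189 = 21.7% → Panel A
Translational research: the external panel 8/13 = 61.5%, Panel A 9/13 = 69.2% → Panel A
Overall: the external panel 42/185 = 22.7%, Panel A 63/230 = 27.4% → Panel A
Panel A wins overall and in every proposal group — no reversal.

No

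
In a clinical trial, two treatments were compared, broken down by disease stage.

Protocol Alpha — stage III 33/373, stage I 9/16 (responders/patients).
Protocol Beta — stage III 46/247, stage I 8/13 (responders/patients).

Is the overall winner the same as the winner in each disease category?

Yes

Stage III: Protocol Alpha 33/373 = 8.8%, Protocol Beta 46/247 = 18.6% → Protocol Beta
Stage I: Protocol Alpha 9/16 = 56.2%, Protocol Beta 8/13 = 61.5% → Protocol Beta
Overall: Protocol Alpha 42/389 = 10.8%, Protocol Beta 54/260 = 20.8% → Protocol Beta
Protocol Beta wins overall and in every disease group — no reversal.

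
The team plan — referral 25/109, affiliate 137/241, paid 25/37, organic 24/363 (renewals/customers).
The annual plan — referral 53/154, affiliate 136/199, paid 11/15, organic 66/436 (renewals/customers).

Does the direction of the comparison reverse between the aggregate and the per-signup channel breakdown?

No

Referral: the team plan 25/109 = 22.9%, the annual plan 53/154 = 34.4% → the annual plan
Affiliate: the team plan 137/241 = 56.8%, the annual plan 136/199 = 68.3% → the annual plan
Paid: the team plan 25/37 = 67.6%, the annual plan 11/15 = 73.3% → the annual plan
Organic: the team plan 24/363 = 6.6%, the annual plan 66/436 = 15.1% → the annual plan
Overall: the team plan 211/750 = 28.1%, the annual plan 266/804 = 33.1% → the annual plan
The annual plan wins overall and in every signup group — no reversal.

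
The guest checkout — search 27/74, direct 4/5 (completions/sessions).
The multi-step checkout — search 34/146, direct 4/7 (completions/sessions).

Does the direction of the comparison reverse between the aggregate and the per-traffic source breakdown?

No

Search: the guest checkout 27/74 = 36.5%, the multi-step checkout 34/146 = 23.3% → the guest checkout
Direct: the guest checkout 4/5 = 80.0%, the multi-step checkout 4/7 = 57.1% → the guest checkout
Overall: the guest checkout 31/79 = 39.2%, the multi-step checkout 38/153 = 24.8% → the guest checkout
The guest checkout wins overall and in every traffic group — no reversal.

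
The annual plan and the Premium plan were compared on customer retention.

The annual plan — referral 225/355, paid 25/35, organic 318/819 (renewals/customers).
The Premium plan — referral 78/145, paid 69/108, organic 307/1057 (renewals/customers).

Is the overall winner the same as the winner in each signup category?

Yes

Referral: the annual plan 225/355 = 63.4%, the Premium plan 78/145 = 53.8% → the annual plan
Paid: the annual plan 25/35 = 71.4%, the Premium plan 69/108 = 63.9% → the annual plan
Organic: the annual plan 318/819 = 38.8%, the Premium plan 307/1057 = 29.0% → the annual plan
Overall: the annual plan 568/1209 = 47.0%, the Premium plan 454/1310 = 34.7% → the annual plan
The annual plan wins overall and in every signup group — no reversal.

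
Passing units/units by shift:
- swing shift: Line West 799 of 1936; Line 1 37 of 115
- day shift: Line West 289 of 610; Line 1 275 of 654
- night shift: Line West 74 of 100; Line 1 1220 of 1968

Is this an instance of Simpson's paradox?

Yes

Swing shift: Line West 799/1936 = 41.3%, Line 1 37/115 = 32.2% → Line West
Day shift: Line West 289/610 = 47.4%, Line 1 275/654 = 42.0% → Line West
Night shift: Line West 74/100 = 74.0%, Line 1 1220/1968 = 62.0% → Line West
Overall: Line West 1162/2646 = 43.9%, Line 1 1532/2737 = 56.0% → Line 1
Line West wins each shift group but Line 1 wins overall — the comparison reverses. Line West's units skew toward swing shift, which has a lower base rate.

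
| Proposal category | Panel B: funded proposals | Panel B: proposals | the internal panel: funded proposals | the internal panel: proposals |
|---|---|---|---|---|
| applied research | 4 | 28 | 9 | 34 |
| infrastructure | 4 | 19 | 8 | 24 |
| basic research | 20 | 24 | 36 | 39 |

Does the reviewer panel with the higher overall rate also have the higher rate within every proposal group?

Yes

Applied research: Panel B 4/28 = 14.3%, the internal panel 9/34 = 26.5% → the internal panel
Infrastructure: Panel B 4/19 = 21.1%, the internal panel 8/24 = 33.3% → the internal panel
Basic research: Panel B 20/24 = 83.3%, the internal panel 36/39 = 92.3% → the internal panel
Overall: Panel B 28/71 = 39.4%, the internal panel 53/97 = 54.6% → the internal panel
The internal panel wins overall and in every proposal group — no reversal.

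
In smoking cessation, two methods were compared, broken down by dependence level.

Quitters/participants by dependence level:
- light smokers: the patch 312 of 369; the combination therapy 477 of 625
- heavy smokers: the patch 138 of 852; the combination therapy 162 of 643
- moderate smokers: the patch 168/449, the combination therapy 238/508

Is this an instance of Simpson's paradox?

Light smokers: the patch 312/369 = 84.6%, the combination therapy 477/625 = 76.3% → the patch
Heavy smokers: the patch 138/852 = 16.2%, the combination therapy 162/643 = 25.2% → the combination therapy
Moderate smokers: the patch 168/449 = 37.4%, the combination therapy 238/508 = 46.9% → the combination therapy
Overall: the patch 618/1670 = 37.0%, the combination therapy 877/1776 = 49.4% → the combination therapy
Neither sweeps: the patch wins 1 of 3 groups, the combination therapy wins 2. The combination therapy wins overall but not every group — no Simpson reversal.

No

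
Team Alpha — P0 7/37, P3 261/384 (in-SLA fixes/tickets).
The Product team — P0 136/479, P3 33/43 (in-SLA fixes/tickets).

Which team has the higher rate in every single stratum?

the Product team

P0: Team Alpha 7/37 = 18.9%, the Product team 136/479 = 28.4% → the Product team
P3: Team Alpha 261/384 = 68.0%, the Product team 33/43 = 76.7% → the Product team
The Product team has the higher rate in both groups.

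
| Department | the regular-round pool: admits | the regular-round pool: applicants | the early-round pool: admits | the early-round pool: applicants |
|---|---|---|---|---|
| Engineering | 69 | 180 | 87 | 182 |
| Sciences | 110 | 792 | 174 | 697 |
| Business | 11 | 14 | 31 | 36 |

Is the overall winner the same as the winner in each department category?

Engineering: the regular-round pool 69/180 = 38.3%, the early-round pool 87/182 = 47.8% → the early-round pool
Sciences: the regular-round pool 110/792 = 13.9%, the early-round pool 174/697 = 25.0% → the early-round pool
Business: the regular-round pool 11/14 = 78.6%, the early-round pool 31/36 = 86.1% → the early-round pool
Overall: the regular-round pool 190/986 = 19.3%, the early-round pool 292/915 = 31.9% → the early-round pool
The early-round pool wins overall and in every department group — no reversal.

Yes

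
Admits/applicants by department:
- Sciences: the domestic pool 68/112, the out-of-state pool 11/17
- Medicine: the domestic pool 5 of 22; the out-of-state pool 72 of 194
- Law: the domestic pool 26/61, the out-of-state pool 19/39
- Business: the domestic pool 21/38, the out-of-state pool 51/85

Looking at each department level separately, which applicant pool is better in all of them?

Sciences: the domestic pool 68/112 = 60.7%, the out-of-state pool 11/17 = 64.7% → the out-of-state pool
Medicine: the domestic pool 5/22 = 22.7%, the out-of-state pool 72/194 = 37.1% → the out-of-state pool
Law: the domestic pool 26/61 = 42.6%, the out-of-state pool 19/39 = 48.7% → the out-of-state pool
Business: the domestic pool 21/38 = 55.3%, the out-of-state pool 51/85 = 60.0% → the out-of-state pool
The out-of-state pool has the higher rate in all 4 groups.

the out-of-state pool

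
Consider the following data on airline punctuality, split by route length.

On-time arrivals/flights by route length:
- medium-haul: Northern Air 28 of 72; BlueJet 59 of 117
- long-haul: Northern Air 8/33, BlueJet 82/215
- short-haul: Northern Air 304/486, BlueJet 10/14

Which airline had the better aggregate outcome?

Medium-haul: Northern Air 28/72 = 38.9%, BlueJet 59/117 = 50.4% → BlueJet
Long-haul: Northern Air 8/33 = 24.2%, BlueJet 82/215 = 38.1% → BlueJet
Short-haul: Northern Air 304/486 = 62.6%, BlueJet 10/14 = 71.4% → BlueJet
Overall: Northern Air 340/591 = 57.5%, BlueJet 151/346 = 43.6% → Northern Air
(BlueJet wins every route group but Northern Air wins overall — BlueJet's flights skew toward the low-rate long-haul group.)

Northern Air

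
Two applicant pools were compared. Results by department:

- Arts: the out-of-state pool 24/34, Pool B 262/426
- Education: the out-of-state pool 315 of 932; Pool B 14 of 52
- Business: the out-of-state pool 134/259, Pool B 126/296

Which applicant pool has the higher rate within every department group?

the out-of-state pool

Arts: the out-of-state pool 24/34 = 70.6%, Pool B 262/426 = 61.5% → the out-of-state pool
Education: the out-of-state pool 315/932 = 33.8%, Pool B 14/52 = 26.9% → the out-of-state pool
Business: the out-of-state pool 134/259 = 51.7%, Pool B 126/296 = 42.6% → the out-of-state pool
The out-of-state pool has the higher rate in all 3 groups.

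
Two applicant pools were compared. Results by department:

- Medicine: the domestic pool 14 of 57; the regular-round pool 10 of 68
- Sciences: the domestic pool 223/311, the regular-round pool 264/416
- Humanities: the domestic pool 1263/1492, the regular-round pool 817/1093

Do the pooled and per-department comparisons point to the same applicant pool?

Medicine: the domestic pool 14/57 = 24.6%, the regular-round pool 10/68 = 14.7% → the domestic pool
Sciences: the domestic pool 223/311 = 71.7%, the regular-round pool 264/416 = 63.5% → the domestic pool
Humanities: the domestic pool 1263/1492 = 84.7%, the regular-round pool 817/1093 = 74.7% → the domestic pool
Overall: the domestic pool 1500/1860 = 80.6%, the regular-round pool 1091/1577 = 69.2% → the domestic pool
The domestic pool wins overall and in every department group — no reversal.

Yes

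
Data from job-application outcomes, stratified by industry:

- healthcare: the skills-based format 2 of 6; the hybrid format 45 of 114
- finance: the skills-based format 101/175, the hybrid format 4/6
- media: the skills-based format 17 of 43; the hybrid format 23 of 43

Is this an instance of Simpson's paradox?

Healthcare: the skills-based format 2/6 = 33.3%, the hybrid format 45/114 = 39.5% → the hybrid format
Finance: the skills-based format 101/175 = 57.7%, the hybrid format 4/6 = 66.7% → the hybrid format
Media: the skills-based format 17/43 = 39.5%, the hybrid format 23/43 = 53.5% → the hybrid format
Overall: the skills-based format 120/224 = 53.6%, the hybrid format 72/163 = 44.2% → the skills-based format
The hybrid format wins each industry group but the skills-based format wins overall — the comparison reverses. The hybrid format's applications skew toward healthcare, which has a lower base rate.

Yes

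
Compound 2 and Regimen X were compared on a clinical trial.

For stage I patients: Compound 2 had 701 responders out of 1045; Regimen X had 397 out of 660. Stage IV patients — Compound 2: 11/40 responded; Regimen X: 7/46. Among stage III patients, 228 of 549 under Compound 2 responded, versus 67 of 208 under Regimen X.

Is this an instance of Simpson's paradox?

Stage I: Compound 2 701/1045 = 67.1%, Regimen X 397/660 = 60.2% → Compound 2
Stage IV: Compound 2 11/40 = 27.5%, Regimen X 7/46 = 15.2% → Compound 2
Stage III: Compound 2 228/549 = 41.5%, Regimen X 67/208 = 32.2% → Compound 2
Overall: Compound 2 940/1634 = 57.5%, Regimen X 471/914 = 51.5% → Compound 2
Compound 2 wins overall and in every disease group — no reversal.

No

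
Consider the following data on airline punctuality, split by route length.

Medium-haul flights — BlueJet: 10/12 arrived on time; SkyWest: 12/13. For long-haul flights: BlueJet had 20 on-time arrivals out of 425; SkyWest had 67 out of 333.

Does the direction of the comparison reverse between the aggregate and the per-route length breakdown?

No

Medium-haul: BlueJet 10/12 = 83.3%, SkyWest 12/13 = 92.3% → SkyWest
Long-haul: BlueJet 20/425 = 4.7%, SkyWest 67/333 = 20.1% → SkyWest
Overall: BlueJet 30/437 = 6.9%, SkyWest 79/346 = 22.8% → SkyWest
SkyWest wins overall and in every route group — no reversal.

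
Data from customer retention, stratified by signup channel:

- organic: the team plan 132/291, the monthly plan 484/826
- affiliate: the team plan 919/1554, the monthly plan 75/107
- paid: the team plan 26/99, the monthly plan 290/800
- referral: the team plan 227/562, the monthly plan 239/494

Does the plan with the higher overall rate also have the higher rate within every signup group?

No

Organic: the team plan 132/291 = 45.4%, the monthly plan 484/826 = 58.6% → the monthly plan
Affiliate: the team plan 919/1554 = 59.1%, the monthly plan 75/107 = 70.1% → the monthly plan
Paid: the team plan 26/99 = 26.3%, the monthly plan 290/800 = 36.2% → the monthly plan
Referral: the team plan 227/562 = 40.4%, the monthly plan 239/494 = 48.4% → the monthly plan
Overall: the team plan 1304/2506 = 52.0%, the monthly plan 1088/2227 = 48.9% → the team plan
The monthly plan wins each signup group but the team plan wins overall — the comparison reverses. The monthly plan's customers skew toward paid, which has a lower base rate.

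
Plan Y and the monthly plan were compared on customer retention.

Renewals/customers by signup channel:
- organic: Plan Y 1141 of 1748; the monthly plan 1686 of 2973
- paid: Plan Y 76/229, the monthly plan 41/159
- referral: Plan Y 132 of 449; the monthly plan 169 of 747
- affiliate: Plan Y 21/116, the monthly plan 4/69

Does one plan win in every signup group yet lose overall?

No

Organic: Plan Y 1141/1748 = 65.3%, the monthly plan 1686/2973 = 56.7% → Plan Y
Paid: Plan Y 76/229 = 33.2%, the monthly plan 41/159 = 25.8% → Plan Y
Referral: Plan Y 132/449 = 29.4%, the monthly plan 169/747 = 22.6% → Plan Y
Affiliate: Plan Y 21/116 = 18.1%, the monthly plan 4/69 = 5.8% → Plan Y
Overall: Plan Y 1370/2542 = 53.9%, the monthly plan 1900/3948 = 48.1% → Plan Y
Plan Y wins overall and in every signup group — no reversal.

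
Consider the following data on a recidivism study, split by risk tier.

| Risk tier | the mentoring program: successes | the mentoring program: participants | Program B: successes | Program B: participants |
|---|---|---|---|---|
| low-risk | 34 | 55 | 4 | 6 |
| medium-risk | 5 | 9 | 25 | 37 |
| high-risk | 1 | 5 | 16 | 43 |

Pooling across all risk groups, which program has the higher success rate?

the mentoring program

Low-risk: the mentoring program 34/55 = 61.8%, Program B 4/6 = 66.7% → Program B
Medium-risk: the mentoring program 5/9 = 55.6%, Program B 25/37 = 67.6% → Program B
High-risk: the mentoring program 1/5 = 20.0%, Program B 16/43 = 37.2% → Program B
Overall: the mentoring program 40/69 = 58.0%, Program B 45/86 = 52.3% → the mentoring program
(Program B wins every risk group but the mentoring program wins overall — Program B's participants skew toward the low-rate high-risk group.)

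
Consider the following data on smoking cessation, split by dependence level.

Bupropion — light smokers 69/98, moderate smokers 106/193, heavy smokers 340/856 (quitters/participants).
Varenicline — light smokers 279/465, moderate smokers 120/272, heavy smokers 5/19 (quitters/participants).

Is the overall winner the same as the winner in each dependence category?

No

Light smokers: bupropion 69/98 = 70.4%, varenicline 279/465 = 60.0% → bupropion
Moderate smokers: bupropion 106/193 = 54.9%, varenicline 120/272 = 44.1% → bupropion
Heavy smokers: bupropion 340/856 = 39.7%, varenicline 5/19 = 26.3% → bupropion
Overall: bupropion 515/1147 = 44.9%, varenicline 404/756 = 53.4% → varenicline
Bupropion wins each dependence group but varenicline wins overall — the comparison reverses. Bupropion's participants skew toward heavy smokers, which has a lower base rate.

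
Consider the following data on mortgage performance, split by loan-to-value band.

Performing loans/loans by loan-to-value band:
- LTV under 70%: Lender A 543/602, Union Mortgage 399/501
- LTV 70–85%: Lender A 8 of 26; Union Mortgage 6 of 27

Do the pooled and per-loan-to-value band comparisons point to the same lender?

Yes

LTV under 70%: Lender A 543/602 = 90.2%, Union Mortgage 399/501 = 79.6% → Lender A
LTV 70–85%: Lender A 8/26 = 30.8%, Union Mortgage 6/27 = 22.2% → Lender A
Overall: Lender A 551/628 = 87.7%, Union Mortgage 405/528 = 76.7% → Lender A
Lender A wins overall and in every loan-to-value group — no reversal.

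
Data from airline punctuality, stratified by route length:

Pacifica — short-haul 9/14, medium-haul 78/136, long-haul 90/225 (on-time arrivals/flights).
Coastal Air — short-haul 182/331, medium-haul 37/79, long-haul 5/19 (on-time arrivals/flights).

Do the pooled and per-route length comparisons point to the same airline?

Short-haul: Pacifica 9/14 = 64.3%, Coastal Air 182/331 = 55.0% → Pacifica
Medium-haul: Pacifica 78/136 = 57.4%, Coastal Air 37/79 = 46.8% → Pacifica
Long-haul: Pacifica 90/225 = 40.0%, Coastal Air 5/19 = 26.3% → Pacifica
Overall: Pacifica 177/375 = 47.2%, Coastal Air 224/429 = 52.2% → Coastal Air
Pacifica wins each route group but Coastal Air wins overall — the comparison reverses. Pacifica's flights skew toward long-haul, which has a lower base rate.

No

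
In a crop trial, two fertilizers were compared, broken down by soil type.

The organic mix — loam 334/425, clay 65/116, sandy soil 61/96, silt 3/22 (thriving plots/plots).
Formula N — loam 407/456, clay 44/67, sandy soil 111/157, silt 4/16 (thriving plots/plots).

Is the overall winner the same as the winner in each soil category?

Loam: the organic mix 334/425 = 78.6%, Formula N 407/456 = 89.3% → Formula N
Clay: the organic mix 65/116 = 56.0%, Formula N 44/67 = 65.7% → Formula N
Sandy soil: the organic mix 61/96 = 63.5%, Formula N 111/157 = 70.7% → Formula N
Silt: the organic mix 3/22 = 13.6%, Formula N 4/16 = 25.0% → Formula N
Overall: the organic mix 463/659 = 70.3%, Formula N 566/696 = 81.3% → Formula N
Formula N wins overall and in every soil group — no reversal.

Yes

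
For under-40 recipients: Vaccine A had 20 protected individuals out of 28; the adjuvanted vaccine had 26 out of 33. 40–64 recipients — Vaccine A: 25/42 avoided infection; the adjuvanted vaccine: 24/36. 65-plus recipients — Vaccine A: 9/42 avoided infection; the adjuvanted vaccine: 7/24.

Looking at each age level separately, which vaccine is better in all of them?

the adjuvanted vaccine

Under-40: Vaccine A 20/28 = 71.4%, the adjuvanted vaccine 26/33 = 78.8% → the adjuvanted vaccine
40–64: Vaccine A 25/42 = 59.5%, the adjuvanted vaccine 24/36 = 66.7% → the adjuvanted vaccine
65-plus: Vaccine A 9/42 = 21.4%, the adjuvanted vaccine 7/24 = 29.2% → the adjuvanted vaccine
The adjuvanted vaccine has the higher rate in all 3 groups.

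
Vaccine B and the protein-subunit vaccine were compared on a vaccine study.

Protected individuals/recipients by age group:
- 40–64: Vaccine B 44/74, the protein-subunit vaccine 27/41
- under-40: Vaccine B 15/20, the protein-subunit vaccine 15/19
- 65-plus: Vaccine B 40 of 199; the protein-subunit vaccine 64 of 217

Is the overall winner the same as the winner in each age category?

Yes

40–64: Vaccine B 44/74 = 59.5%, the protein-subunit vaccine 27/41 = 65.9% → the protein-subunit vaccine
Under-40: Vaccine B 15/20 = 75.0%, the protein-subunit vaccine 15/19 = 78.9% → the protein-subunit vaccine
65-plus: Vaccine B 40/199 = 20.1%, the protein-subunit vaccine 64/217 = 29.5% → the protein-subunit vaccine
Overall: Vaccine B 99/293 = 33.8%, the protein-subunit vaccine 106/277 = 38.3% → the protein-subunit vaccine
The protein-subunit vaccine wins overall and in every age group — no reversal.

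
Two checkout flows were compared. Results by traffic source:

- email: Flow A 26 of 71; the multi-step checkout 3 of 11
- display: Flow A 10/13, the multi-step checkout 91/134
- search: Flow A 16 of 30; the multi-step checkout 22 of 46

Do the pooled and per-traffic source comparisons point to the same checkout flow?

No

Email: Flow A 26/71 = 36.6%, the multi-step checkout 3/11 = 27.3% → Flow A
Display: Flow A 10/13 = 76.9%, the multi-step checkout 91/134 = 67.9% → Flow A
Search: Flow A 16/30 = 53.3%, the multi-step checkout 22/46 = 47.8% → Flow A
Overall: Flow A 52/114 = 45.6%, the multi-step checkout 116/191 = 60.7% → the multi-step checkout
Flow A wins each traffic group but the multi-step checkout wins overall — the comparison reverses. Flow A's sessions skew toward email, which has a lower base rate.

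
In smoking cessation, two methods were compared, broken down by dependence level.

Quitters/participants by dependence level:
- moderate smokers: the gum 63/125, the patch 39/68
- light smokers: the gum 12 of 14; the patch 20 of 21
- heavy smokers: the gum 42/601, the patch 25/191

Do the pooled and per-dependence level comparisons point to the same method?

Yes

Moderate smokers: the gum 63/125 = 50.4%, the patch 39/68 = 57.4% → the patch
Light smokers: the gum 12/14 = 85.7%, the patch 20/21 = 95.2% → the patch
Heavy smokers: the gum 42/601 = 7.0%, the patch 25/191 = 13.1% → the patch
Overall: the gum 117/740 = 15.8%, the patch 84/280 = 30.0% → the patch
The patch wins overall and in every dependence group — no reversal.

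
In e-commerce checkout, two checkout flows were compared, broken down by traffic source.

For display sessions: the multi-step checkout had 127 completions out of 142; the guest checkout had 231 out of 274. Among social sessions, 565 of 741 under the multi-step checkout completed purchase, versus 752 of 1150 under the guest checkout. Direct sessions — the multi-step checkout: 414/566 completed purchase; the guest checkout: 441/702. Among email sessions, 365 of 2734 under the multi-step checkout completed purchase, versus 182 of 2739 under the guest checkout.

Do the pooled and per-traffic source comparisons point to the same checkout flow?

Yes

Display: the multi-step checkout 127/142 = 89.4%, the guest checkout 231/274 = 84.3% → the multi-step checkout
Social: the multi-step checkout 565/741 = 76.2%, the guest checkout 752/1150 = 65.4% → the multi-step checkout
Direct: the multi-step checkout 414/566 = 73.1%, the guest checkout 441/702 = 62.8% → the multi-step checkout
Email: the multi-step checkout 365/2734 = 13.4%, the guest checkout 182/2739 = 6.6% → the multi-step checkout
Overall: the multi-step checkout 1471/4183 = 35.2%, the guest checkout 1606/4865 = 33.0% → the multi-step checkout
The multi-step checkout wins overall and in every traffic group — no reversal.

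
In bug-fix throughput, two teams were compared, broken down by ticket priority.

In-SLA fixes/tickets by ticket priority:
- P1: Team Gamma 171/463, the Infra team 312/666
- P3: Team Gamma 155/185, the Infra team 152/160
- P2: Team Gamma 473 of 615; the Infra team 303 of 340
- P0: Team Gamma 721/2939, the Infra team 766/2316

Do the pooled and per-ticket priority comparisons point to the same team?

Yes

P1: Team Gamma 171/463 = 36.9%, the Infra team 312/666 = 46.8% → the Infra team
P3: Team Gamma 155/185 = 83.8%, the Infra team 152/160 = 95.0% → the Infra team
P2: Team Gamma 473/615 = 76.9%, the Infra team 303/340 = 89.1% → the Infra team
P0: Team Gamma 721/2939 = 24.5%, the Infra team 766/2316 = 33.1% → the Infra team
Overall: Team Gamma 1520/4202 = 36.2%, the Infra team 1533/3482 = 44.0% → the Infra team
The Infra team wins overall and in every ticket group — no reversal.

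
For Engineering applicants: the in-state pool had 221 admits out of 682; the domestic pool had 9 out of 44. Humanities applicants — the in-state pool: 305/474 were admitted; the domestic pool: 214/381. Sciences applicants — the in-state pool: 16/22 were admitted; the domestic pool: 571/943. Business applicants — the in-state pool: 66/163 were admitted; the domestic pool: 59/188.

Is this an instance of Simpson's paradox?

Yes

Engineering: the in-state pool 221/682 = 32.4%, the domestic pool 9/44 = 20.5% → the in-state pool
Humanities: the in-state pool 305/474 = 64.3%, the domestic pool 214/381 = 56.2% → the in-state pool
Sciences: the in-state pool 16/22 = 72.7%, the domestic pool 571/943 = 60.6% → the in-state pool
Business: the in-state pool 66/163 = 40.5%, the domestic pool 59/188 = 31.4% → the in-state pool
Overall: the in-state pool 608/1341 = 45.3%, the domestic pool 853/1556 = 54.8% → the domestic pool
The in-state pool wins each department group but the domestic pool wins overall — the comparison reverses. The in-state pool's applicants skew toward Engineering, which has a lower base rate.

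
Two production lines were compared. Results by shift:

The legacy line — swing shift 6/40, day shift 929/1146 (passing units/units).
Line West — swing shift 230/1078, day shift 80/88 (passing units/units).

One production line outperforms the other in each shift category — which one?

Swing shift: the legacy line 6/40 = 15.0%, Line West 230/1078 = 21.3% → Line West
Day shift: the legacy line 929/1146 = 81.1%, Line West 80/88 = 90.9% → Line West
Line West has the higher rate in both groups.

Line West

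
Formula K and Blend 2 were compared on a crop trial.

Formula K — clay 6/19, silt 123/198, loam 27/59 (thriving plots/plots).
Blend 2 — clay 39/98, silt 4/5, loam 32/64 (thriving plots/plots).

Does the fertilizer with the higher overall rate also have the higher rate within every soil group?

Clay: Formula K 6/19 = 31.6%, Blend 2 39/98 = 39.8% → Blend 2
Silt: Formula K 123/198 = 62.1%, Blend 2 4/5 = 80.0% → Blend 2
Loam: Formula K 27/59 = 45.8%, Blend 2 32/64 = 50.0% → Blend 2
Overall: Formula K 156/276 = 56.5%, Blend 2 75/167 = 44.9% → Formula K
Blend 2 wins each soil group but Formula K wins overall — the comparison reverses. Blend 2's plots skew toward clay, which has a lower base rate.

No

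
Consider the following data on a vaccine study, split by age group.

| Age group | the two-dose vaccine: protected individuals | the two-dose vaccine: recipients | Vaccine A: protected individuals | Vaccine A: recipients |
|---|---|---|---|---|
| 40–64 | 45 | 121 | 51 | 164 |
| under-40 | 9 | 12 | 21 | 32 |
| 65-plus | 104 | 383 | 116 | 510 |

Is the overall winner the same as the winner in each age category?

Yes

40–64: the two-dose vaccine 45/121 = 37.2%, Vaccine A 51/164 = 31.1% → the two-dose vaccine
Under-40: the two-dose vaccine 9/12 = 75.0%, Vaccine A 21/32 = 65.6% → the two-dose vaccine
65-plus: the two-dose vaccine 104/383 = 27.2%, Vaccine A 116/510 = 22.7% → the two-dose vaccine
Overall: the two-dose vaccine 158/516 = 30.6%, Vaccine A 188/706 = 26.6% → the two-dose vaccine
The two-dose vaccine wins overall and in every age group — no reversal.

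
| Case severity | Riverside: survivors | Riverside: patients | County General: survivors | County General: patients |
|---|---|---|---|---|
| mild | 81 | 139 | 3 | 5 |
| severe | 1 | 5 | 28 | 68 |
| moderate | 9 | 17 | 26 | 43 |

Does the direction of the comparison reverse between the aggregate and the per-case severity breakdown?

Yes

Mild: Riverside 81/139 = 58.3%, County General 3/5 = 60.0% → County General
Severe: Riverside 1/5 = 20.0%, County General 28/68 = 41.2% → County General
Moderate: Riverside 9/17 = 52.9%, County General 26/43 = 60.5% → County General
Overall: Riverside 91/161 = 56.5%, County General 57/116 = 49.1% → Riverside
County General wins each case group but Riverside wins overall — the comparison reverses. County General's patients skew toward severe, which has a lower base rate.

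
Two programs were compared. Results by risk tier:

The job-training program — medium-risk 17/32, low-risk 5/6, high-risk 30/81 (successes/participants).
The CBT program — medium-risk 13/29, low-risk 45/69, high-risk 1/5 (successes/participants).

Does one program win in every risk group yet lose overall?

Yes

Medium-risk: the job-training program 17/32 = 53.1%, the CBT program 13/29 = 44.8% → the job-training program
Low-risk: the job-training program 5/6 = 83.3%, the CBT program 45/69 = 65.2% → the job-training program
High-risk: the job-training program 30/81 = 37.0%, the CBT program 1/5 = 20.0% → the job-training program
Overall: the job-training program 52/119 = 43.7%, the CBT program 59/103 = 57.3% → the CBT program
The job-training program wins each risk group but the CBT program wins overall — the comparison reverses. The job-training program's participants skew toward high-risk, which has a lower base rate.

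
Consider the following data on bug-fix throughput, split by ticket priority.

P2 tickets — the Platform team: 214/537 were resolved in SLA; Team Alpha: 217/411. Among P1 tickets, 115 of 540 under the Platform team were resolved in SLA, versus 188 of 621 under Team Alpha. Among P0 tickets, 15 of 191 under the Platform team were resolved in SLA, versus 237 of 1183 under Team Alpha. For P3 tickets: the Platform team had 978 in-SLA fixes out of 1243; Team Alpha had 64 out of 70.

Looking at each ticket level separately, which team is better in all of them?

P2: the Platform team 214/537 = 39.9%, Team Alpha 217/411 = 52.8% → Team Alpha
P1: the Platform team 115/540 = 21.3%, Team Alpha 188/621 = 30.3% → Team Alpha
P0: the Platform team 15/191 = 7.9%, Team Alpha 237/1183 = 20.0% → Team Alpha
P3: the Platform team 978/1243 = 78.7%, Team Alpha 64/70 = 91.4% → Team Alpha
Team Alpha has the higher rate in all 4 groups.

Team Alpha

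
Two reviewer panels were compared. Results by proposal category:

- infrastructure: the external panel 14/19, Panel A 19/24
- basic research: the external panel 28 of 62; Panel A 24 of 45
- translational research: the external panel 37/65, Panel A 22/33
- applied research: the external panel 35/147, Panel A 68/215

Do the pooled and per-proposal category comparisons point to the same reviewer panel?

Yes

Infrastructure: the external panel 14/19 = 73.7%, Panel A 19/24 = 79.2% → Panel A
Basic research: the external panel 28/62 = 45.2%, Panel A 24/45 = 53.3% → Panel A
Translational research: the external panel 37/65 = 56.9%, Panel A 22/33 = 66.7% → Panel A
Applied research: the external panel 35/147 = 23.8%, Panel A 68/215 = 31.6% → Panel A
Overall: the external panel 114/293 = 38.9%, Panel A 133/317 = 42.0% → Panel A
Panel A wins overall and in every proposal group — no reversal.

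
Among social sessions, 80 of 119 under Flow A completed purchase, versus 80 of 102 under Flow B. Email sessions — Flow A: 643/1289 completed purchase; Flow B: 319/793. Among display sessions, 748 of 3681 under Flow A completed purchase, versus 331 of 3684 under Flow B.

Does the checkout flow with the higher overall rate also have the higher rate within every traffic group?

No

Social: Flow A 80/119 = 67.2%, Flow B 80/102 = 78.4% → Flow B
Email: Flow A 643/1289 = 49.9%, Flow B 319/793 = 40.2% → Flow A
Display: Flow A 748/3681 = 20.3%, Flow B 331/3684 = 9.0% → Flow A
Overall: Flow A 1471/5089 = 28.9%, Flow B 730/4579 = 15.9% → Flow A
Neither sweeps: Flow A wins 2 of 3 groups, Flow B wins 1. Flow A wins overall but not every group — no Simpson reversal.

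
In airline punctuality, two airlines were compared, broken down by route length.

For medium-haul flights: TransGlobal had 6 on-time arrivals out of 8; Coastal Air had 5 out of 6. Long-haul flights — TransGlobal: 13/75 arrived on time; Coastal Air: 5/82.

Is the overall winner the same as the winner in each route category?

Medium-haul: TransGlobal 6/8 = 75.0%, Coastal Air 5/6 = 83.3% → Coastal Air
Long-haul: TransGlobal 13/75 = 17.3%, Coastal Air 5/82 = 6.1% → TransGlobal
Overall: TransGlobal 19/83 = 22.9%, Coastal Air 10/88 = 11.4% → TransGlobal
Neither sweeps: TransGlobal wins 1 of 2 groups, Coastal Air wins 1. TransGlobal wins overall but not every group — no Simpson reversal.

No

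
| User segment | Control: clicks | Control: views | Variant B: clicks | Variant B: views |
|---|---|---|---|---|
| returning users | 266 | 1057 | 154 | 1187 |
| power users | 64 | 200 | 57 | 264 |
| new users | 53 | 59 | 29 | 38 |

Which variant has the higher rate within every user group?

Control

Returning users: Control 266/1057 = 25.2%, Variant B 154/1187 = 13.0% → Control
Power users: Control 64/200 = 32.0%, Variant B 57/264 = 21.6% → Control
New users: Control 53/59 = 89.8%, Variant B 29/38 = 76.3% → Control
Control has the higher rate in all 3 groups.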